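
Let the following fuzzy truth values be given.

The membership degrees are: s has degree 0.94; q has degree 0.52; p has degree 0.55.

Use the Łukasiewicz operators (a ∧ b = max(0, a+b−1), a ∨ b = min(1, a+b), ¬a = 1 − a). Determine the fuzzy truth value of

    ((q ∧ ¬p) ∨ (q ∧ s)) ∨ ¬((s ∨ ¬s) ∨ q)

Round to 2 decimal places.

¬p = 1 − 0.55 = 0.45
q ∧ ¬p = max(0, a+b−1) on (0.52, 0.45) = 0.00
q ∧ s = max(0, a+b−1) on (0.52, 0.94) = 0.46
(q ∧ ¬p) ∨ (q ∧ s) = min(1, a+b) on (0.00, 0.46) = 0.46
¬s = 1 − 0.94 = 0.06
s ∨ ¬s = min(1, a+b) on (0.94, 0.06) = 1.00
(s ∨ ¬s) ∨ q = min(1, a+b) on (1.00, 0.52) = 1.00
¬((s ∨ ¬s) ∨ q) = 1 − 1.00 = 0.00
((q ∧ ¬p) ∨ (q ∧ s)) ∨ ¬((s ∨ ¬s) ∨ q) = min(1, a+b) on (0.46, 0.00) = 0.46

0.46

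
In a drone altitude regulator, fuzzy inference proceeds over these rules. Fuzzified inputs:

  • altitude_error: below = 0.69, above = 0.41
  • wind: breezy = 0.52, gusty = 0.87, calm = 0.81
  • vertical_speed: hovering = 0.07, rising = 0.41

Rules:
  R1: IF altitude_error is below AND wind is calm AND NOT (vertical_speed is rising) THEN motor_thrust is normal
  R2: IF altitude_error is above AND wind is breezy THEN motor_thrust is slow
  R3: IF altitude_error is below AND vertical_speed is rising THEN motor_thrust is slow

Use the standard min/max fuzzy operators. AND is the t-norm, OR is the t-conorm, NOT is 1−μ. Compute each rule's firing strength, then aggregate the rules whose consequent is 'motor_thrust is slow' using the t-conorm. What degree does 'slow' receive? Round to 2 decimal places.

R1: below=0.69, calm=0.81, ¬rising=1−0.41=0.59; AND[min(a, b)] → w = 0.59
R2: above=0.41, breezy=0.52; AND[min(a, b)] → w = 0.41
R3: below=0.69, rising=0.41; AND[min(a, b)] → w = 0.41
Rules with consequent 'slow': {R2, R3} → strengths 0.41, 0.41
Aggregate via t-conorm [max(a, b)]: 0.41

0.41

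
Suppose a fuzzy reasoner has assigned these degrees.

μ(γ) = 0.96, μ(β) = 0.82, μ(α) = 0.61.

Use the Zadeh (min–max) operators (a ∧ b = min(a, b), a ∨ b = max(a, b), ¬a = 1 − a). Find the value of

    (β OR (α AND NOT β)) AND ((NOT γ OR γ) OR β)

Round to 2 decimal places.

NOT β = 1 − 0.82 = 0.18
α AND NOT β = min(a, b) on (0.61, 0.18) = 0.18
β OR (α AND NOT β) = max(a, b) on (0.82, 0.18) = 0.82
NOT γ = 1 − 0.96 = 0.04
NOT γ OR γ = max(a, b) on (0.04, 0.96) = 0.96
(NOT γ OR γ) OR β = max(a, b) on (0.96, 0.82) = 0.96
(β OR (α AND NOT β)) AND ((NOT γ OR γ) OR β) = min(a, b) on (0.82, 0.96) = 0.82

0.82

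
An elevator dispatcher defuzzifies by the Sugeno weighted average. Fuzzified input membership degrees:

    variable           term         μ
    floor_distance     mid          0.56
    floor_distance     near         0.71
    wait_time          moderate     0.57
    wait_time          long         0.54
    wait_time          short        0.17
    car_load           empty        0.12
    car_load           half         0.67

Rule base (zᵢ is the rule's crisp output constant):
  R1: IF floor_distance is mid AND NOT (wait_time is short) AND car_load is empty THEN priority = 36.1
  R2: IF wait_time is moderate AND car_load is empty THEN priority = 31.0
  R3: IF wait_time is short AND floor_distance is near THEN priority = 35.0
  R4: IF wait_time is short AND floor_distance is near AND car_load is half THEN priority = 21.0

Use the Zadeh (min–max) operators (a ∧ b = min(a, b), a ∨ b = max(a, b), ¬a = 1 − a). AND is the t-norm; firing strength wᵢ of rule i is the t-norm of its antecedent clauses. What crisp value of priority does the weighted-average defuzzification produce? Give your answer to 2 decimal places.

30.30

R1 (z=36.1): mid=0.56, ¬short=1−0.17=0.83, empty=0.12; AND[min(a, b)] → w = 0.12
R2 (z=31.0): moderate=0.57, empty=0.12; AND[min(a, b)] → w = 0.12
R3 (z=35.0): short=0.17, near=0.71; AND[min(a, b)] → w = 0.17
R4 (z=21.0): short=0.17, near=0.71, half=0.67; AND[min(a, b)] → w = 0.17
Weighted average = (0.12·36.1 + 0.12·31.0 + 0.17·35.0 + 0.17·21.0) / (0.12 + 0.12 + 0.17 + 0.17)
  = 17.5720 / 0.5800 = 30.30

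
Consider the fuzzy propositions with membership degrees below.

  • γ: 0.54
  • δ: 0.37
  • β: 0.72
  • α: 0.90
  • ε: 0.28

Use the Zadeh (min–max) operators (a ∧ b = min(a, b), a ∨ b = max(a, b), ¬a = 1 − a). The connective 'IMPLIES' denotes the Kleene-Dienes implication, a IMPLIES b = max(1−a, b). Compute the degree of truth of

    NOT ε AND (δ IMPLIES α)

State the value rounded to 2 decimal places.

0.72

NOT ε = 1 − 0.28 = 0.72
δ IMPLIES α  [Kleene-Dienes: max(1−a, b)] with a=0.37, b=0.90 → 0.90
NOT ε AND (δ IMPLIES α) = min(a, b) on (0.72, 0.90) = 0.72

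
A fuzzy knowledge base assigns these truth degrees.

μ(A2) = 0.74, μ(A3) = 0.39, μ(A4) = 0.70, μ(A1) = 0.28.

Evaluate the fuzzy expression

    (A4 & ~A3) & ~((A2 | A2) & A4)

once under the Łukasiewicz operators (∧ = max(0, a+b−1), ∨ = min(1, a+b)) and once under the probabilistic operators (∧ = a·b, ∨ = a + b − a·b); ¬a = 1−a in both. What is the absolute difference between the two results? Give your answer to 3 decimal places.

0.148

Under Łukasiewicz:
  ~A3 = 1 − 0.39 = 0.61
  A4 & ~A3 = max(0, a+b−1) on (0.70, 0.61) = 0.31
  A2 | A2 = min(1, a+b) on (0.74, 0.74) = 1.00
  (A2 | A2) & A4 = max(0, a+b−1) on (1.00, 0.70) = 0.70
  ~((A2 | A2) & A4) = 1 − 0.70 = 0.30
  (A4 & ~A3) & ~((A2 | A2) & A4) = max(0, a+b−1) on (0.31, 0.30) = 0.00
  → value = 0.0000
Under probabilistic:
  ~A3 = 1 − 0.3900 = 0.6100
  A4 & ~A3 = a·b on (0.7000, 0.6100) = 0.4270
  A2 | A2 = a + b − a·b on (0.7400, 0.7400) = 0.9324
  (A2 | A2) & A4 = a·b on (0.9324, 0.7000) = 0.6527
  ~((A2 | A2) & A4) = 1 − 0.6527 = 0.3473
  (A4 & ~A3) & ~((A2 | A2) & A4) = a·b on (0.4270, 0.3473) = 0.1483
  → value = 0.1483
|0.0000 − 0.1483| = 0.148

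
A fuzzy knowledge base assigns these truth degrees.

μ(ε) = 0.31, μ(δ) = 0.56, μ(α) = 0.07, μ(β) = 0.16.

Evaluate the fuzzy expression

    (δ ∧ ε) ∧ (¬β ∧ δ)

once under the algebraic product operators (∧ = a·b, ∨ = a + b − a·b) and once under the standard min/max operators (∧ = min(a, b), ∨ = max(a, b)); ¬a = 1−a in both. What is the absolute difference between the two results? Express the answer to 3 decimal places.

0.228

Under algebraic product:
  δ ∧ ε = a·b on (0.5600, 0.3100) = 0.1736
  ¬β = 1 − 0.1600 = 0.8400
  ¬β ∧ δ = a·b on (0.8400, 0.5600) = 0.4704
  (δ ∧ ε) ∧ (¬β ∧ δ) = a·b on (0.1736, 0.4704) = 0.0817
  → value = 0.0817
Under standard min/max:
  δ ∧ ε = min(a, b) on (0.56, 0.31) = 0.31
  ¬β = 1 − 0.16 = 0.84
  ¬β ∧ δ = min(a, b) on (0.84, 0.56) = 0.56
  (δ ∧ ε) ∧ (¬β ∧ δ) = min(a, b) on (0.31, 0.56) = 0.31
  → value = 0.3100
|0.0817 − 0.3100| = 0.228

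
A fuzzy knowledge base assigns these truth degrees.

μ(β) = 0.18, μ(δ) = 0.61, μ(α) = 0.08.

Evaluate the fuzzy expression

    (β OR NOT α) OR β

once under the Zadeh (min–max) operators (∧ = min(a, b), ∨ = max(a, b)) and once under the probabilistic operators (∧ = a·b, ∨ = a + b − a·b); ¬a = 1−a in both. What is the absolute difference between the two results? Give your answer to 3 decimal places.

Under Zadeh (min–max):
  NOT α = 1 − 0.08 = 0.92
  β OR NOT α = max(a, b) on (0.18, 0.92) = 0.92
  (β OR NOT α) OR β = max(a, b) on (0.92, 0.18) = 0.92
  → value = 0.9200
Under probabilistic:
  NOT α = 1 − 0.0800 = 0.9200
  β OR NOT α = a + b − a·b on (0.1800, 0.9200) = 0.9344
  (β OR NOT α) OR β = a + b − a·b on (0.9344, 0.1800) = 0.9462
  → value = 0.9462
|0.9200 − 0.9462| = 0.026

0.026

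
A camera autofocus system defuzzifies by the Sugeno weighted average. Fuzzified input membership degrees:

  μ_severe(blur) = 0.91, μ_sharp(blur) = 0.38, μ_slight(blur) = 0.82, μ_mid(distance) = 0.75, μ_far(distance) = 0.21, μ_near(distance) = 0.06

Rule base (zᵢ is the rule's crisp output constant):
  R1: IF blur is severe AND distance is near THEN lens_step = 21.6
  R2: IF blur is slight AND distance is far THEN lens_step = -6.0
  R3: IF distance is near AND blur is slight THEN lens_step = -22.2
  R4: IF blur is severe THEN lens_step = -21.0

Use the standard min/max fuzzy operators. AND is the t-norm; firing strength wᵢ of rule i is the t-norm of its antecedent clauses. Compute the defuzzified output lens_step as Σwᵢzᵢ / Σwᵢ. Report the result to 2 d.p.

-16.46

R1 (z=21.6): severe=0.91, near=0.06; AND[min(a, b)] → w = 0.06
R2 (z=-6.0): slight=0.82, far=0.21; AND[min(a, b)] → w = 0.21
R3 (z=-22.2): near=0.06, slight=0.82; AND[min(a, b)] → w = 0.06
R4 (z=-21.0): severe=0.91 → w = 0.91
Weighted average = (0.06·21.6 + 0.21·-6.0 + 0.06·-22.2 + 0.91·-21.0) / (0.06 + 0.21 + 0.06 + 0.91)
  = -20.4060 / 1.2400 = -16.46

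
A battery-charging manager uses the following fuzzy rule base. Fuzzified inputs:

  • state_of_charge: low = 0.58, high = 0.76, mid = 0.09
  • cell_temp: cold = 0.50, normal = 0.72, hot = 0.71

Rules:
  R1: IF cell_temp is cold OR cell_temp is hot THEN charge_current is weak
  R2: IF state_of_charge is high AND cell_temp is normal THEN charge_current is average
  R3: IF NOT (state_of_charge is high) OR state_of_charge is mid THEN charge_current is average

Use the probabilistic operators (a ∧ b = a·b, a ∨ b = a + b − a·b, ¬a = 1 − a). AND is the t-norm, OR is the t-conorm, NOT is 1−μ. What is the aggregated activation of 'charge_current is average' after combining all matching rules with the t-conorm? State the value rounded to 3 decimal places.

R1: cold=0.50, hot=0.71; OR[a + b − a·b] → w = 0.8550
R2: high=0.76, normal=0.72; AND[a·b] → w = 0.5472
R3: ¬high=1−0.76=0.24, mid=0.09; OR[a + b − a·b] → w = 0.3084
Rules with consequent 'average': {R2, R3} → strengths 0.5472, 0.3084
Aggregate via t-conorm [a + b − a·b]: 0.6868

0.687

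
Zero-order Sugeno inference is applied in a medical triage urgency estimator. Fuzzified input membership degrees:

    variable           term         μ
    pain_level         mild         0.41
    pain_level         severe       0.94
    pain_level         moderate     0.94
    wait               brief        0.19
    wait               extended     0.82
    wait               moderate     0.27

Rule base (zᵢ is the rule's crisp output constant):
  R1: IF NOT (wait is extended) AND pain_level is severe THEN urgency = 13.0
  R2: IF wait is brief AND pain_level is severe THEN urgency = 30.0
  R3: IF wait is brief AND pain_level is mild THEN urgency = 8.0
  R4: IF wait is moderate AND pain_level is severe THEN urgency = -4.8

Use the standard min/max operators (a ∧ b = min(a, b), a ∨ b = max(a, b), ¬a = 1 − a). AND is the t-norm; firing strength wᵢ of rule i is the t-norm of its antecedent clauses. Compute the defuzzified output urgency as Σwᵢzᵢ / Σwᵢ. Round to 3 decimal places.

R1 (z=13.0): ¬extended=1−0.82=0.18, severe=0.94; AND[min(a, b)] → w = 0.18
R2 (z=30.0): brief=0.19, severe=0.94; AND[min(a, b)] → w = 0.19
R3 (z=8.0): brief=0.19, mild=0.41; AND[min(a, b)] → w = 0.19
R4 (z=-4.8): moderate=0.27, severe=0.94; AND[min(a, b)] → w = 0.27
Weighted average = (0.18·13.0 + 0.19·30.0 + 0.19·8.0 + 0.27·-4.8) / (0.18 + 0.19 + 0.19 + 0.27)
  = 8.2640 / 0.8300 = 9.957

9.957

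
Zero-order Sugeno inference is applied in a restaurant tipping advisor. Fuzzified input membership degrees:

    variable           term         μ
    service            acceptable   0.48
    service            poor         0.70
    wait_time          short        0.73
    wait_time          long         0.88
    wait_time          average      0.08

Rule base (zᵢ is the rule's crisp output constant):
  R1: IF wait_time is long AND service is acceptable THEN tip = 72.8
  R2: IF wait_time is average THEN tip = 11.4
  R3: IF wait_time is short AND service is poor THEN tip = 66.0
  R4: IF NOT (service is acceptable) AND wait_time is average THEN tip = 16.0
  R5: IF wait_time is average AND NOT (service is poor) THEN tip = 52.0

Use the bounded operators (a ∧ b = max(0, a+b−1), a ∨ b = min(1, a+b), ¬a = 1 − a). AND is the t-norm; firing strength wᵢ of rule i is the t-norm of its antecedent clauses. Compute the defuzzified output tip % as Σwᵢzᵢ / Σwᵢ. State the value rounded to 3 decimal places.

63.793

R1 (z=72.8): long=0.88, acceptable=0.48; AND[max(0, a+b−1)] → w = 0.36
R2 (z=11.4): average=0.08 → w = 0.08
R3 (z=66.0): short=0.73, poor=0.70; AND[max(0, a+b−1)] → w = 0.43
R4 (z=16.0): ¬acceptable=1−0.48=0.52, average=0.08; AND[max(0, a+b−1)] → w = 0.00
R5 (z=52.0): average=0.08, ¬poor=1−0.70=0.30; AND[max(0, a+b−1)] → w = 0.00
Weighted average = (0.36·72.8 + 0.08·11.4 + 0.43·66.0 + 0.00·16.0 + 0.00·52.0) / (0.36 + 0.08 + 0.43 + 0.00 + 0.00)
  = 55.5000 / 0.8700 = 63.793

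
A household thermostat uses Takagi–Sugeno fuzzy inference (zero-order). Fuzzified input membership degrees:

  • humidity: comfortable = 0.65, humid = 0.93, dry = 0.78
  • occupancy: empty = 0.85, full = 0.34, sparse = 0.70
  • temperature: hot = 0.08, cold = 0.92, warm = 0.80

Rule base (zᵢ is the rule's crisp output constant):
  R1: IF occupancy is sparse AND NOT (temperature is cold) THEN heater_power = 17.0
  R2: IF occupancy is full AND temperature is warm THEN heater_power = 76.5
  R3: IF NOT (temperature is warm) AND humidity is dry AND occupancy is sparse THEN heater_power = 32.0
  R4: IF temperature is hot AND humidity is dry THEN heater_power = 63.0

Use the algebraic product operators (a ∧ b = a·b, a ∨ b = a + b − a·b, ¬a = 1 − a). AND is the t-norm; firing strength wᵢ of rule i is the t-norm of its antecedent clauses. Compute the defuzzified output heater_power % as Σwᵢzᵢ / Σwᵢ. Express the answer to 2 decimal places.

58.42

R1 (z=17.0): sparse=0.70, ¬cold=1−0.92=0.08; AND[a·b] → w = 0.0560
R2 (z=76.5): full=0.34, warm=0.80; AND[a·b] → w = 0.2720
R3 (z=32.0): ¬warm=1−0.80=0.20, dry=0.78, sparse=0.70; AND[a·b] → w = 0.1092
R4 (z=63.0): hot=0.08, dry=0.78; AND[a·b] → w = 0.0624
Weighted average = (0.0560·17.0 + 0.2720·76.5 + 0.1092·32.0 + 0.0624·63.0) / (0.0560 + 0.2720 + 0.1092 + 0.0624)
  = 29.1856 / 0.4996 = 58.42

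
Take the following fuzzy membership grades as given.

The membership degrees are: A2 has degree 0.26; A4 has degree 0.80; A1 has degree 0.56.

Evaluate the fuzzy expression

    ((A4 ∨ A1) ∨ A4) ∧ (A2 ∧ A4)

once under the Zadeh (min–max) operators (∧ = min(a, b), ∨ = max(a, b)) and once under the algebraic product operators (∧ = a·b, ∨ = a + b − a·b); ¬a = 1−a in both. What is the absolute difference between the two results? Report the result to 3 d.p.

Under Zadeh (min–max):
  A4 ∨ A1 = max(a, b) on (0.80, 0.56) = 0.80
  (A4 ∨ A1) ∨ A4 = max(a, b) on (0.80, 0.80) = 0.80
  A2 ∧ A4 = min(a, b) on (0.26, 0.80) = 0.26
  ((A4 ∨ A1) ∨ A4) ∧ (A2 ∧ A4) = min(a, b) on (0.80, 0.26) = 0.26
  → value = 0.2600
Under algebraic product:
  A4 ∨ A1 = a + b − a·b on (0.8000, 0.5600) = 0.9120
  (A4 ∨ A1) ∨ A4 = a + b − a·b on (0.9120, 0.8000) = 0.9824
  A2 ∧ A4 = a·b on (0.2600, 0.8000) = 0.2080
  ((A4 ∨ A1) ∨ A4) ∧ (A2 ∧ A4) = a·b on (0.9824, 0.2080) = 0.2043
  → value = 0.2043
|0.2600 − 0.2043| = 0.056

0.056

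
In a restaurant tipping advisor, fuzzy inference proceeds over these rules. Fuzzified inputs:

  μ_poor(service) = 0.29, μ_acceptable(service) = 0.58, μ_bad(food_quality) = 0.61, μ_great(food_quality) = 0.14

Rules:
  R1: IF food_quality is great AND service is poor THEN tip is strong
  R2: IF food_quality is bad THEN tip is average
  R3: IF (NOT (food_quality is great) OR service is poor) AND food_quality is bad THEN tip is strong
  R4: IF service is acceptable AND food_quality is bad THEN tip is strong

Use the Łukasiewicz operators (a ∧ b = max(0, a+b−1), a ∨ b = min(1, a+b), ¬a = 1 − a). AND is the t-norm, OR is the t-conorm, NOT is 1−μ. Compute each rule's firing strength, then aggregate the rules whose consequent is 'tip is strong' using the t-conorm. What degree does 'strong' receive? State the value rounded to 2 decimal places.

0.80

R1: great=0.14, poor=0.29; AND[max(0, a+b−1)] → w = 0.00
R2: bad=0.61 → w = 0.61
R3: (¬great=1−0.14=0.86 OR poor=0.29) = 1.00; AND[max(0, a+b−1)] with bad=0.61 → w = 0.61
R4: acceptable=0.58, bad=0.61; AND[max(0, a+b−1)] → w = 0.19
Rules with consequent 'strong': {R1, R3, R4} → strengths 0.00, 0.61, 0.19
Aggregate via t-conorm [min(1, a+b)]: 0.80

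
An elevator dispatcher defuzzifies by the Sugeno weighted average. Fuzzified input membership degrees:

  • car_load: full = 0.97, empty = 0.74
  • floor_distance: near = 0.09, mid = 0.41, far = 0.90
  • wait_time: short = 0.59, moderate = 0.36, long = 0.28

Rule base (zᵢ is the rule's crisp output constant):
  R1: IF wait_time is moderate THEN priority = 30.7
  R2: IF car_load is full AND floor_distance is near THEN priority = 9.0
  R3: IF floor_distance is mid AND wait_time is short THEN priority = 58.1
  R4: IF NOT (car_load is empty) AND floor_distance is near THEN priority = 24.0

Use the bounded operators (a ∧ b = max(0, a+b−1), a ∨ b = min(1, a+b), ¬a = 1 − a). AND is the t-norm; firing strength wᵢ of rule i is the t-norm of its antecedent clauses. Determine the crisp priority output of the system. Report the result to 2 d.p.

27.60

R1 (z=30.7): moderate=0.36 → w = 0.36
R2 (z=9.0): full=0.97, near=0.09; AND[max(0, a+b−1)] → w = 0.06
R3 (z=58.1): mid=0.41, short=0.59; AND[max(0, a+b−1)] → w = 0.00
R4 (z=24.0): ¬empty=1−0.74=0.26, near=0.09; AND[max(0, a+b−1)] → w = 0.00
Weighted average = (0.36·30.7 + 0.06·9.0 + 0.00·58.1 + 0.00·24.0) / (0.36 + 0.06 + 0.00 + 0.00)
  = 11.5920 / 0.4200 = 27.60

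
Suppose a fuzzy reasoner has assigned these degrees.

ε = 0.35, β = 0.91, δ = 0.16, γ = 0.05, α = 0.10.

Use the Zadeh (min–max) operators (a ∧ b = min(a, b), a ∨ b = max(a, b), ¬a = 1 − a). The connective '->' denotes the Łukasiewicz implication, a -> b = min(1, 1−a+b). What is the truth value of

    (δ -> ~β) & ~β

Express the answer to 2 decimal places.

~β = 1 − 0.91 = 0.09
δ -> ~β  [Łukasiewicz: min(1, 1−a+b)] with a=0.16, b=0.09 → 0.93
~β = 1 − 0.91 = 0.09
(δ -> ~β) & ~β = min(a, b) on (0.93, 0.09) = 0.09

0.09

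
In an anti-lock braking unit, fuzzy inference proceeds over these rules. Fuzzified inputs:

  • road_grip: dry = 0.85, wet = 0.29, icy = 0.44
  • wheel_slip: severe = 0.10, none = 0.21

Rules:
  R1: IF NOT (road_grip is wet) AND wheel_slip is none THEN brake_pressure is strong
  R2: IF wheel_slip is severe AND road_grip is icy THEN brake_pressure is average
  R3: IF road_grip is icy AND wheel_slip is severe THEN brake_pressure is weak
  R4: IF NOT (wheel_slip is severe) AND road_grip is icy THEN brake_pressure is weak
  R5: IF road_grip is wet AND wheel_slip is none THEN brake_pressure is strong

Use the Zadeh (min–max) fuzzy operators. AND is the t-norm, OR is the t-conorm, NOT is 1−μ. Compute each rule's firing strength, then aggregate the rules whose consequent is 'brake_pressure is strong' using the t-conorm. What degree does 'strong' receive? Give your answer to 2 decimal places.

0.21

R1: ¬wet=1−0.29=0.71, none=0.21; AND[min(a, b)] → w = 0.21
R2: severe=0.10, icy=0.44; AND[min(a, b)] → w = 0.10
R3: icy=0.44, severe=0.10; AND[min(a, b)] → w = 0.10
R4: ¬severe=1−0.10=0.90, icy=0.44; AND[min(a, b)] → w = 0.44
R5: wet=0.29, none=0.21; AND[min(a, b)] → w = 0.21
Rules with consequent 'strong': {R1, R5} → strengths 0.21, 0.21
Aggregate via t-conorm [max(a, b)]: 0.21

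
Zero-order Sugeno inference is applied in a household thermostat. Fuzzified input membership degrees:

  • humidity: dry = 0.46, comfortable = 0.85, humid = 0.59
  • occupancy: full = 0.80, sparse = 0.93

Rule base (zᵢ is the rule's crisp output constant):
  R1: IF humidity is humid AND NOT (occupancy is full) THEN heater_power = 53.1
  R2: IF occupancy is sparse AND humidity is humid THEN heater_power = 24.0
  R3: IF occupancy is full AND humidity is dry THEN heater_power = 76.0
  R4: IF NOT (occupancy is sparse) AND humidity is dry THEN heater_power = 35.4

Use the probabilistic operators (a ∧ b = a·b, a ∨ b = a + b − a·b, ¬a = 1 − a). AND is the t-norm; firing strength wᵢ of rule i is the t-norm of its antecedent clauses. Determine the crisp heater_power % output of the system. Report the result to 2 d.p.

R1 (z=53.1): humid=0.59, ¬full=1−0.80=0.20; AND[a·b] → w = 0.1180
R2 (z=24.0): sparse=0.93, humid=0.59; AND[a·b] → w = 0.5487
R3 (z=76.0): full=0.80, dry=0.46; AND[a·b] → w = 0.3680
R4 (z=35.4): ¬sparse=1−0.93=0.07, dry=0.46; AND[a·b] → w = 0.0322
Weighted average = (0.1180·53.1 + 0.5487·24.0 + 0.3680·76.0 + 0.0322·35.4) / (0.1180 + 0.5487 + 0.3680 + 0.0322)
  = 48.5425 / 1.0669 = 45.50

45.50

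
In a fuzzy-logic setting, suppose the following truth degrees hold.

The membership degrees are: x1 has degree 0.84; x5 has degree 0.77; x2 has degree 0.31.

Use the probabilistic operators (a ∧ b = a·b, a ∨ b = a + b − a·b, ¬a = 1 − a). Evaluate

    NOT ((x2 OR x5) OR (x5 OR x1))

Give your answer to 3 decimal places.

x2 OR x5 = a + b − a·b on (0.3100, 0.7700) = 0.8413
x5 OR x1 = a + b − a·b on (0.7700, 0.8400) = 0.9632
(x2 OR x5) OR (x5 OR x1) = a + b − a·b on (0.8413, 0.9632) = 0.9942
NOT ((x2 OR x5) OR (x5 OR x1)) = 1 − 0.9942 = 0.0058

0.006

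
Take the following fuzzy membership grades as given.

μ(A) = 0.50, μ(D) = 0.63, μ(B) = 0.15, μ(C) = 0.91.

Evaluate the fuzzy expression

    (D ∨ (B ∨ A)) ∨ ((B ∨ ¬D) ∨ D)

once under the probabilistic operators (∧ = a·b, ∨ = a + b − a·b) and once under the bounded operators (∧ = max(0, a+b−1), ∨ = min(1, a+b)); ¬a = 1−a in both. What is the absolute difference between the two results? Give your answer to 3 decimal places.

Under probabilistic:
  B ∨ A = a + b − a·b on (0.1500, 0.5000) = 0.5750
  D ∨ (B ∨ A) = a + b − a·b on (0.6300, 0.5750) = 0.8427
  ¬D = 1 − 0.6300 = 0.3700
  B ∨ ¬D = a + b − a·b on (0.1500, 0.3700) = 0.4645
  (B ∨ ¬D) ∨ D = a + b − a·b on (0.4645, 0.6300) = 0.8019
  (D ∨ (B ∨ A)) ∨ ((B ∨ ¬D) ∨ D) = a + b − a·b on (0.8427, 0.8019) = 0.9688
  → value = 0.9688
Under bounded:
  B ∨ A = min(1, a+b) on (0.15, 0.50) = 0.65
  D ∨ (B ∨ A) = min(1, a+b) on (0.63, 0.65) = 1.00
  ¬D = 1 − 0.63 = 0.37
  B ∨ ¬D = min(1, a+b) on (0.15, 0.37) = 0.52
  (B ∨ ¬D) ∨ D = min(1, a+b) on (0.52, 0.63) = 1.00
  (D ∨ (B ∨ A)) ∨ ((B ∨ ¬D) ∨ D) = min(1, a+b) on (1.00, 1.00) = 1.00
  → value = 1.0000
|0.9688 − 1.0000| = 0.031

0.031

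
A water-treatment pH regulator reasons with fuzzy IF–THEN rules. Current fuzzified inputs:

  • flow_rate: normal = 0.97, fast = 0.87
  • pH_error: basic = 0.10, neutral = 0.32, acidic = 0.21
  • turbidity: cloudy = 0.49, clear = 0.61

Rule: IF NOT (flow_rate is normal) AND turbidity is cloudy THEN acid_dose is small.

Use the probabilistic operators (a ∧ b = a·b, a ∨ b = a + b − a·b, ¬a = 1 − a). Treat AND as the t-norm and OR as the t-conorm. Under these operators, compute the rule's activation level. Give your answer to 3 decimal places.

0.015

firing strength: ¬normal=1−0.97=0.03, cloudy=0.49; AND[a·b] → w = 0.0147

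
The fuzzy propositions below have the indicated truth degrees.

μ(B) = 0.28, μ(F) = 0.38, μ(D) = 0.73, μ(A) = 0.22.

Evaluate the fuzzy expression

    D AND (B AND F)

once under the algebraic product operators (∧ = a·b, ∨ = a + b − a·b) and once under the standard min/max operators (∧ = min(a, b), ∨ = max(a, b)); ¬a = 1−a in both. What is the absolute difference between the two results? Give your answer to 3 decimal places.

Under algebraic product:
  B AND F = a·b on (0.2800, 0.3800) = 0.1064
  D AND (B AND F) = a·b on (0.7300, 0.1064) = 0.0777
  → value = 0.0777
Under standard min/max:
  B AND F = min(a, b) on (0.28, 0.38) = 0.28
  D AND (B AND F) = min(a, b) on (0.73, 0.28) = 0.28
  → value = 0.2800
|0.0777 − 0.2800| = 0.202

0.202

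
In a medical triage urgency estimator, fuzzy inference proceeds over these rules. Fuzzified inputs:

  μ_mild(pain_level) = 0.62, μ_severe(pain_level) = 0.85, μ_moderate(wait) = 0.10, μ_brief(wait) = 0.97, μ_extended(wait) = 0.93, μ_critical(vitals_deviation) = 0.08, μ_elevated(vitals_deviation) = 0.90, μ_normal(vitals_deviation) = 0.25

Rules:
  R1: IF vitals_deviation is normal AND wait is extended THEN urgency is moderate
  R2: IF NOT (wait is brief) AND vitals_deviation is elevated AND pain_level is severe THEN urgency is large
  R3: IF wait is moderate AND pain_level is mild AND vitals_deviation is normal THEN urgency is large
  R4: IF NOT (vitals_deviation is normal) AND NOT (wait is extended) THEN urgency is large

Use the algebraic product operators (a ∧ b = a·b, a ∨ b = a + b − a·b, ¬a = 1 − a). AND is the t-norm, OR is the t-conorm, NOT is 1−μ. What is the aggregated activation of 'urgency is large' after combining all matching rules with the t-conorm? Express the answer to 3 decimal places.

R1: normal=0.25, extended=0.93; AND[a·b] → w = 0.2325
R2: ¬brief=1−0.97=0.03, elevated=0.90, severe=0.85; AND[a·b] → w = 0.0230
R3: moderate=0.10, mild=0.62, normal=0.25; AND[a·b] → w = 0.0155
R4: ¬normal=1−0.25=0.75, ¬extended=1−0.93=0.07; AND[a·b] → w = 0.0525
Rules with consequent 'large': {R2, R3, R4} → strengths 0.0230, 0.0155, 0.0525
Aggregate via t-conorm [a + b − a·b]: 0.0886

0.089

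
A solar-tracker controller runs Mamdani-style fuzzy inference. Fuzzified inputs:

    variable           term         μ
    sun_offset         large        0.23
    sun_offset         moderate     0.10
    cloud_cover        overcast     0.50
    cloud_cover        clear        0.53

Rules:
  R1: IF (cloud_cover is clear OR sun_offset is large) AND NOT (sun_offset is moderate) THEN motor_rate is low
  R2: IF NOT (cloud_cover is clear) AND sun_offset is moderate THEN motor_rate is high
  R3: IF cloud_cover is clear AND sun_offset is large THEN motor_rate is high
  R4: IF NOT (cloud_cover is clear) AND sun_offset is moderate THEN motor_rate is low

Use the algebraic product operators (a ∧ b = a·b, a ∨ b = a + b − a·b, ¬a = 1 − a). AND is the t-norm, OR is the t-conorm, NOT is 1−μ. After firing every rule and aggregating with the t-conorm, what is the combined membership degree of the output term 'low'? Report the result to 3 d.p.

R1: (clear=0.53 OR large=0.23) = 0.6381; AND[a·b] with ¬moderate=1−0.10=0.90 → w = 0.5743
R2: ¬clear=1−0.53=0.47, moderate=0.10; AND[a·b] → w = 0.0470
R3: clear=0.53, large=0.23; AND[a·b] → w = 0.1219
R4: ¬clear=1−0.53=0.47, moderate=0.10; AND[a·b] → w = 0.0470
Rules with consequent 'low': {R1, R4} → strengths 0.5743, 0.0470
Aggregate via t-conorm [a + b − a·b]: 0.5943

0.594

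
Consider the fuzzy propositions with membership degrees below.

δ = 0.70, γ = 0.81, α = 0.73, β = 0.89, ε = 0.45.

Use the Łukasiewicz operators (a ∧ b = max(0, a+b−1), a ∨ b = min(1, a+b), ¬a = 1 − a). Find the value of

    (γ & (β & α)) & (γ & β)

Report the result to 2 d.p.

0.13

β & α = max(0, a+b−1) on (0.89, 0.73) = 0.62
γ & (β & α) = max(0, a+b−1) on (0.81, 0.62) = 0.43
γ & β = max(0, a+b−1) on (0.81, 0.89) = 0.70
(γ & (β & α)) & (γ & β) = max(0, a+b−1) on (0.43, 0.70) = 0.13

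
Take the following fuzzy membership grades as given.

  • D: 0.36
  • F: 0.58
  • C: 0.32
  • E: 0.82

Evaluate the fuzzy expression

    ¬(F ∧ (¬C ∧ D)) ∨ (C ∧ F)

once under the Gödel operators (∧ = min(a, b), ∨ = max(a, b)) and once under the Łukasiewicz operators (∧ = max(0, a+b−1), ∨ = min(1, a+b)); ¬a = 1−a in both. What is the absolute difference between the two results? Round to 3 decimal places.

Under Gödel:
  ¬C = 1 − 0.32 = 0.68
  ¬C ∧ D = min(a, b) on (0.68, 0.36) = 0.36
  F ∧ (¬C ∧ D) = min(a, b) on (0.58, 0.36) = 0.36
  ¬(F ∧ (¬C ∧ D)) = 1 − 0.36 = 0.64
  C ∧ F = min(a, b) on (0.32, 0.58) = 0.32
  ¬(F ∧ (¬C ∧ D)) ∨ (C ∧ F) = max(a, b) on (0.64, 0.32) = 0.64
  → value = 0.6400
Under Łukasiewicz:
  ¬C = 1 − 0.32 = 0.68
  ¬C ∧ D = max(0, a+b−1) on (0.68, 0.36) = 0.04
  F ∧ (¬C ∧ D) = max(0, a+b−1) on (0.58, 0.04) = 0.00
  ¬(F ∧ (¬C ∧ D)) = 1 − 0.00 = 1.00
  C ∧ F = max(0, a+b−1) on (0.32, 0.58) = 0.00
  ¬(F ∧ (¬C ∧ D)) ∨ (C ∧ F) = min(1, a+b) on (1.00, 0.00) = 1.00
  → value = 1.0000
|0.6400 − 1.0000| = 0.360

0.360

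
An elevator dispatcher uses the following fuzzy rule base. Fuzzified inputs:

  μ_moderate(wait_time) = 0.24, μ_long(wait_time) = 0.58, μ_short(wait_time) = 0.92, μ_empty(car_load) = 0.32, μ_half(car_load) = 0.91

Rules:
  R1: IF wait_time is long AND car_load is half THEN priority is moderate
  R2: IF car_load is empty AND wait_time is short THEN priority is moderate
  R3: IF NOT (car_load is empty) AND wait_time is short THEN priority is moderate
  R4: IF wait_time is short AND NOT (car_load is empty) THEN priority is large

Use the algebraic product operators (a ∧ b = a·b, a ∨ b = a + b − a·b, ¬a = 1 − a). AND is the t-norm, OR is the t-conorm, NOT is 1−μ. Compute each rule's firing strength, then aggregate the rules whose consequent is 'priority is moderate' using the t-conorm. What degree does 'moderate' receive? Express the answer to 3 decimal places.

0.875

R1: long=0.58, half=0.91; AND[a·b] → w = 0.5278
R2: empty=0.32, short=0.92; AND[a·b] → w = 0.2944
R3: ¬empty=1−0.32=0.68, short=0.92; AND[a·b] → w = 0.6256
R4: short=0.92, ¬empty=1−0.32=0.68; AND[a·b] → w = 0.6256
Rules with consequent 'moderate': {R1, R2, R3} → strengths 0.5278, 0.2944, 0.6256
Aggregate via t-conorm [a + b − a·b]: 0.8753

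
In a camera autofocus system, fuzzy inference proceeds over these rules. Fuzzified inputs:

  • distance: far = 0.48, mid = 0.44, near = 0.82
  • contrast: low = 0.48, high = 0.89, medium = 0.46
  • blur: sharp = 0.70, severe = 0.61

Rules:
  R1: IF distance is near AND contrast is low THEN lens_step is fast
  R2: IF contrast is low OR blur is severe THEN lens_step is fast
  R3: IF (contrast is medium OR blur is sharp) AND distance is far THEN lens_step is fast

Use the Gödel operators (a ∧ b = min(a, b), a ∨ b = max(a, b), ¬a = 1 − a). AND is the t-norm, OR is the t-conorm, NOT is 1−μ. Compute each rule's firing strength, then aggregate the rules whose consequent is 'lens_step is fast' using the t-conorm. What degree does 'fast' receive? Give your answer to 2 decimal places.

R1: near=0.82, low=0.48; AND[min(a, b)] → w = 0.48
R2: low=0.48, severe=0.61; OR[max(a, b)] → w = 0.61
R3: (medium=0.46 OR sharp=0.70) = 0.70; AND[min(a, b)] with far=0.48 → w = 0.48
Rules with consequent 'fast': {R1, R2, R3} → strengths 0.48, 0.61, 0.48
Aggregate via t-conorm [max(a, b)]: 0.61

0.61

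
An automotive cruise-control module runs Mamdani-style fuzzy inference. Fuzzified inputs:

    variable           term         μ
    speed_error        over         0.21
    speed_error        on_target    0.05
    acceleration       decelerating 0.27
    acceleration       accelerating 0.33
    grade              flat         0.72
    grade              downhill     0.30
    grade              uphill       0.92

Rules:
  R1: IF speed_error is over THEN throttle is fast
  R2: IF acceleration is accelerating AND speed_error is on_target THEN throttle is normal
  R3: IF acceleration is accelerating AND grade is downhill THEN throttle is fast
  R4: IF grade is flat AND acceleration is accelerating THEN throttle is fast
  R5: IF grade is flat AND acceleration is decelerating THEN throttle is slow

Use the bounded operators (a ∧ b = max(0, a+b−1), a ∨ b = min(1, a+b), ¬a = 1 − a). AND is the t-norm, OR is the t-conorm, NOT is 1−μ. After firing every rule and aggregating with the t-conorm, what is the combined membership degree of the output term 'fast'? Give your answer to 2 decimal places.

0.26

R1: over=0.21 → w = 0.21
R2: accelerating=0.33, on_target=0.05; AND[max(0, a+b−1)] → w = 0.00
R3: accelerating=0.33, downhill=0.30; AND[max(0, a+b−1)] → w = 0.00
R4: flat=0.72, accelerating=0.33; AND[max(0, a+b−1)] → w = 0.05
R5: flat=0.72, decelerating=0.27; AND[max(0, a+b−1)] → w = 0.00
Rules with consequent 'fast': {R1, R3, R4} → strengths 0.21, 0.00, 0.05
Aggregate via t-conorm [min(1, a+b)]: 0.26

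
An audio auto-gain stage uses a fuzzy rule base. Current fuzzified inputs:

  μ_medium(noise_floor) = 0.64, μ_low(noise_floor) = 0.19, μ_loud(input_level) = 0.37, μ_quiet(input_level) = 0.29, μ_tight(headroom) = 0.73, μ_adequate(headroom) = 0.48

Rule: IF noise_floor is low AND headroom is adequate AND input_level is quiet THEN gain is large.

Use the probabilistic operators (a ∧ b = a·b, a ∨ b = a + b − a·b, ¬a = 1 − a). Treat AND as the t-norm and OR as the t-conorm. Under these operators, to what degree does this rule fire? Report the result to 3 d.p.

0.026

firing strength: low=0.19, adequate=0.48, quiet=0.29; AND[a·b] → w = 0.0264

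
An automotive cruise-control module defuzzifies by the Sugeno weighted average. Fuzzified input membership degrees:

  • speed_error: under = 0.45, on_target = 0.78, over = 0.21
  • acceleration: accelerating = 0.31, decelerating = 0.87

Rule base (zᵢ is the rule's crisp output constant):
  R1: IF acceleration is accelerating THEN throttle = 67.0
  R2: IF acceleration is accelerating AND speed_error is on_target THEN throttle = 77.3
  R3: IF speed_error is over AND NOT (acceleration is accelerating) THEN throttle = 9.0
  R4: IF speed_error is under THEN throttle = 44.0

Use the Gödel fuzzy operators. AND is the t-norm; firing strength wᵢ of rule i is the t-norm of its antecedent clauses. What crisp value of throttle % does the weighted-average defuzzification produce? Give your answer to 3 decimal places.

51.893

R1 (z=67.0): accelerating=0.31 → w = 0.31
R2 (z=77.3): accelerating=0.31, on_target=0.78; AND[min(a, b)] → w = 0.31
R3 (z=9.0): over=0.21, ¬accelerating=1−0.31=0.69; AND[min(a, b)] → w = 0.21
R4 (z=44.0): under=0.45 → w = 0.45
Weighted average = (0.31·67.0 + 0.31·77.3 + 0.21·9.0 + 0.45·44.0) / (0.31 + 0.31 + 0.21 + 0.45)
  = 66.4230 / 1.2800 = 51.893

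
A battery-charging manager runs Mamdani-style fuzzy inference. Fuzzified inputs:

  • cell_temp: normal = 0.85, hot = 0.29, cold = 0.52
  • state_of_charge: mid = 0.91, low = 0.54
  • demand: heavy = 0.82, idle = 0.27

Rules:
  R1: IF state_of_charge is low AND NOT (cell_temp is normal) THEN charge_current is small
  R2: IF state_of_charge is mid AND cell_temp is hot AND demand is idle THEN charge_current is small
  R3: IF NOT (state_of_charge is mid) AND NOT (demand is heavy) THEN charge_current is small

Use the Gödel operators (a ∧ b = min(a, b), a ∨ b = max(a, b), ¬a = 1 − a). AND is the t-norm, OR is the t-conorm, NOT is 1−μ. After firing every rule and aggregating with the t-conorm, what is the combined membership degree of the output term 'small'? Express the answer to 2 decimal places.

R1: low=0.54, ¬normal=1−0.85=0.15; AND[min(a, b)] → w = 0.15
R2: mid=0.91, hot=0.29, idle=0.27; AND[min(a, b)] → w = 0.27
R3: ¬mid=1−0.91=0.09, ¬heavy=1−0.82=0.18; AND[min(a, b)] → w = 0.09
Rules with consequent 'small': {R1, R2, R3} → strengths 0.15, 0.27, 0.09
Aggregate via t-conorm [max(a, b)]: 0.27

0.27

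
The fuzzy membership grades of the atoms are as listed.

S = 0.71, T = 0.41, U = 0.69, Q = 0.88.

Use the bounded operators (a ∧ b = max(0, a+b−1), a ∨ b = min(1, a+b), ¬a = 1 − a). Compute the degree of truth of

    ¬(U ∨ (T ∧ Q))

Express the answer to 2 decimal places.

T ∧ Q = max(0, a+b−1) on (0.41, 0.88) = 0.29
U ∨ (T ∧ Q) = min(1, a+b) on (0.69, 0.29) = 0.98
¬(U ∨ (T ∧ Q)) = 1 − 0.98 = 0.02

0.02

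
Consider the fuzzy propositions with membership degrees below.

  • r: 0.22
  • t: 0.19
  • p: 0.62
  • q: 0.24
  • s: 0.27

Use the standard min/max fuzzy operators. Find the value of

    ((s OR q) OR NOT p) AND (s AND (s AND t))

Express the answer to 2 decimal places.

s OR q = max(a, b) on (0.27, 0.24) = 0.27
NOT p = 1 − 0.62 = 0.38
(s OR q) OR NOT p = max(a, b) on (0.27, 0.38) = 0.38
s AND t = min(a, b) on (0.27, 0.19) = 0.19
s AND (s AND t) = min(a, b) on (0.27, 0.19) = 0.19
((s OR q) OR NOT p) AND (s AND (s AND t)) = min(a, b) on (0.38, 0.19) = 0.19

0.19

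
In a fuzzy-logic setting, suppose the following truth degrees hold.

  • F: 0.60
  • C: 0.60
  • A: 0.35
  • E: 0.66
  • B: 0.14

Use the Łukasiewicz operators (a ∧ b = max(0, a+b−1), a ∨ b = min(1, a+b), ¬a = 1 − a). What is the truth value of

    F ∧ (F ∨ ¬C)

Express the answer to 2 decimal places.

¬C = 1 − 0.60 = 0.40
F ∨ ¬C = min(1, a+b) on (0.60, 0.40) = 1.00
F ∧ (F ∨ ¬C) = max(0, a+b−1) on (0.60, 1.00) = 0.60

0.60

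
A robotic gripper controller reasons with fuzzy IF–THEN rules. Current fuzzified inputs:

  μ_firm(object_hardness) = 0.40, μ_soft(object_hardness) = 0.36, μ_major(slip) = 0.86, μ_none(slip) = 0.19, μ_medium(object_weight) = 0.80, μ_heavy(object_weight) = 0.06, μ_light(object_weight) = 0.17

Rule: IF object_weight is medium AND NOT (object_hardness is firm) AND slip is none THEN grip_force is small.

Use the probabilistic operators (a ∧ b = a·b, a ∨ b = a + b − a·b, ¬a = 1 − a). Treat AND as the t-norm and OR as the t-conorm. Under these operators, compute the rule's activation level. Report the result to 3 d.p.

firing strength: medium=0.80, ¬firm=1−0.40=0.60, none=0.19; AND[a·b] → w = 0.0912

0.091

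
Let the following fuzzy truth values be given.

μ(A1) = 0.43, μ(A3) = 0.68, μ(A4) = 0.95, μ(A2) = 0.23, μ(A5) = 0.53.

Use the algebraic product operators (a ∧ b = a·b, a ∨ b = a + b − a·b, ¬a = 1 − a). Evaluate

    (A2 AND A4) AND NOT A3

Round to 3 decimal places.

A2 AND A4 = a·b on (0.2300, 0.9500) = 0.2185
NOT A3 = 1 − 0.6800 = 0.3200
(A2 AND A4) AND NOT A3 = a·b on (0.2185, 0.3200) = 0.0699

0.070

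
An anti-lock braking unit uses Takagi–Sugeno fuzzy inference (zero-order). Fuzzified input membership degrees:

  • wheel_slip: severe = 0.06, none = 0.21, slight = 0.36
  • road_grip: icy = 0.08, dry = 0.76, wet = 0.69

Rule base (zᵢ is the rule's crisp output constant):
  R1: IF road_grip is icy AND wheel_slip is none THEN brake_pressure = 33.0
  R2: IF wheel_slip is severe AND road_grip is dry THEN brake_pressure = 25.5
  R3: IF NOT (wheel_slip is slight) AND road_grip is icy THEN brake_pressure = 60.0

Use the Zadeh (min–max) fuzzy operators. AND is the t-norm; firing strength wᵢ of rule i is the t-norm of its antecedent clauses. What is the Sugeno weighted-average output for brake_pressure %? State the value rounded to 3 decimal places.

R1 (z=33.0): icy=0.08, none=0.21; AND[min(a, b)] → w = 0.08
R2 (z=25.5): severe=0.06, dry=0.76; AND[min(a, b)] → w = 0.06
R3 (z=60.0): ¬slight=1−0.36=0.64, icy=0.08; AND[min(a, b)] → w = 0.08
Weighted average = (0.08·33.0 + 0.06·25.5 + 0.08·60.0) / (0.08 + 0.06 + 0.08)
  = 8.9700 / 0.2200 = 40.773

40.773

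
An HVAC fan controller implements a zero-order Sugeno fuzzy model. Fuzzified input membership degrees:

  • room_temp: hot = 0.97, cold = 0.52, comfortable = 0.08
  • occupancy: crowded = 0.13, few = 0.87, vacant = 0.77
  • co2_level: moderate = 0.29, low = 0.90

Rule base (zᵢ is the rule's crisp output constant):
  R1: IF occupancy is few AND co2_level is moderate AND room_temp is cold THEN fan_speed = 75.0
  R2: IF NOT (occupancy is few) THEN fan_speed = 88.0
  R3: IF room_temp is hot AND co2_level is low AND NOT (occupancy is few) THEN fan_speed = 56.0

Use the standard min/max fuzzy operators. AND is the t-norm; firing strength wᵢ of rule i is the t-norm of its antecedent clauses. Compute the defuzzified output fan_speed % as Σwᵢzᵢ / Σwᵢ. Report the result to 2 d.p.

73.58

R1 (z=75.0): few=0.87, moderate=0.29, cold=0.52; AND[min(a, b)] → w = 0.29
R2 (z=88.0): ¬few=1−0.87=0.13 → w = 0.13
R3 (z=56.0): hot=0.97, low=0.90, ¬few=1−0.87=0.13; AND[min(a, b)] → w = 0.13
Weighted average = (0.29·75.0 + 0.13·88.0 + 0.13·56.0) / (0.29 + 0.13 + 0.13)
  = 40.4700 / 0.5500 = 73.58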